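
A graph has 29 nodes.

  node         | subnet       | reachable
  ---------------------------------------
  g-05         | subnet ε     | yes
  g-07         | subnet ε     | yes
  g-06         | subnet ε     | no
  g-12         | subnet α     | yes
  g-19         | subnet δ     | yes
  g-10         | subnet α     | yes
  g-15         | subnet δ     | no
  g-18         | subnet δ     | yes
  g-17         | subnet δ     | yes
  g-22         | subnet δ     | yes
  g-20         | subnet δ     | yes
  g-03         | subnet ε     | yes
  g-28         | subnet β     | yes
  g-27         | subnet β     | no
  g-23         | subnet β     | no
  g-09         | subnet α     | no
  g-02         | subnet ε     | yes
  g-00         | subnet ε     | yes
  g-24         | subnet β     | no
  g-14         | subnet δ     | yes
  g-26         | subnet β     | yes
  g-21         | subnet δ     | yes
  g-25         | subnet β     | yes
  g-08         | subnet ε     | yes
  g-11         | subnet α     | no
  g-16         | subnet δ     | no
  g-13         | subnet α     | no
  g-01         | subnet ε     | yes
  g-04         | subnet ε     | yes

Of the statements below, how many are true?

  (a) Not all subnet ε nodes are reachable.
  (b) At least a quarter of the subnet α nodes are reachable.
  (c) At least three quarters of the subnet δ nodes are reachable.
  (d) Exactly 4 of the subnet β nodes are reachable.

3

(a) subnet ε: |A| = 9, |A ∩ B| = 8; needs A ⊄ B (|A ∖ B| ≥ 1) — true.
(b) subnet α: |A| = 5, |A ∩ B| = 2; needs |A ∩ B| / |A| ≥ 1/4 — true.
(c) subnet δ: |A| = 9, |A ∩ B| = 7; needs |A ∩ B| / |A| ≥ 3/4 — true.
(d) subnet β: |A| = 6, |A ∩ B| = 3; needs |A ∩ B| = 4 — false.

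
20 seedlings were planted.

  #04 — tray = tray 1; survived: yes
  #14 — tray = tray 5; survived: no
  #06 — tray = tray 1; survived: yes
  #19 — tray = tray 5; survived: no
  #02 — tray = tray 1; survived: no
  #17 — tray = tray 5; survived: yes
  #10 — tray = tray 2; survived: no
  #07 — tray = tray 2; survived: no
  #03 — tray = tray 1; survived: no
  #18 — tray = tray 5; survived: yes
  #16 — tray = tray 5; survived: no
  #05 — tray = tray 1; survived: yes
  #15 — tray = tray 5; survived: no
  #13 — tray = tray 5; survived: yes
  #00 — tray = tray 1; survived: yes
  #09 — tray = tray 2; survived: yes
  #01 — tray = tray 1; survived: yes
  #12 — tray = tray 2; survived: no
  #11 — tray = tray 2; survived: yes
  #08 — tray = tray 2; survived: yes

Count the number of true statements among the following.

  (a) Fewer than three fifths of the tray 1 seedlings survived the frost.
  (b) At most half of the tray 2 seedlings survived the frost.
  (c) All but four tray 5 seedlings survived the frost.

(a) tray 1: |A| = 7, |A ∩ B| = 5; needs |A ∩ B| / |A| < 3/5 — false.
(b) tray 2: |A| = 6, |A ∩ B| = 3; needs |A ∩ B| ≤ |A ∖ B| — true.
(c) tray 5: |A| = 7, |A ∩ B| = 3; needs |A ∖ B| = 4 — true.

2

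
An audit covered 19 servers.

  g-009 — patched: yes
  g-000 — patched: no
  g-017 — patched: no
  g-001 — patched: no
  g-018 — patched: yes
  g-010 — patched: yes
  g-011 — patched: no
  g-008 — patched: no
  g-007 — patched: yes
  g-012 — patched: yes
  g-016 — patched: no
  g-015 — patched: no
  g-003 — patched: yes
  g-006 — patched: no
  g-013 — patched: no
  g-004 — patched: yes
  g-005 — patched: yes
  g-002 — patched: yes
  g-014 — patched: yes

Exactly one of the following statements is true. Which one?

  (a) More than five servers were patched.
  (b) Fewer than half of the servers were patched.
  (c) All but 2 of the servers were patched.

|A| = 19, |A ∩ B| = 10, |A ∖ B| = 9.
(a) requires |A ∩ B| > 5: true.
(b) requires |A ∩ B| < |A ∖ B|: false.
(c) requires |A ∖ B| = 2: false.

(a)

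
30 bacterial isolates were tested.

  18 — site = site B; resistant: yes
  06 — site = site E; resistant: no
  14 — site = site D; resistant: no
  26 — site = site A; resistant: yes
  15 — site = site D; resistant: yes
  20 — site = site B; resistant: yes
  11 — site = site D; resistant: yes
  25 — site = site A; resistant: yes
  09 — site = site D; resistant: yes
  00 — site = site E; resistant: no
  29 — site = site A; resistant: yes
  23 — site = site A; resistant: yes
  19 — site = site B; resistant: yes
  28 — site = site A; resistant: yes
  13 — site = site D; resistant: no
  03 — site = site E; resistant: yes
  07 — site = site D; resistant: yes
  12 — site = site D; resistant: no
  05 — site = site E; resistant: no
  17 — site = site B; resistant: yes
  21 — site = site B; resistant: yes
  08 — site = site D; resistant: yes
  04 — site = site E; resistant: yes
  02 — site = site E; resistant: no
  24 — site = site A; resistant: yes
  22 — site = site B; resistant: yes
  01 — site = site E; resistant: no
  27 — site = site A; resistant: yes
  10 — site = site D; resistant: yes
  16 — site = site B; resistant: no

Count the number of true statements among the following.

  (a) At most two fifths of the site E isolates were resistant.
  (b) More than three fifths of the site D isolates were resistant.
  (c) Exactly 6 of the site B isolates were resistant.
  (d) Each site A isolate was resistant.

4

(a) site E: |A| = 7, |A ∩ B| = 2; needs |A ∩ B| / |A| ≤ 2/5 — true.
(b) site D: |A| = 9, |A ∩ B| = 6; needs |A ∩ B| / |A| > 3/5 — true.
(c) site B: |A| = 7, |A ∩ B| = 6; needs |A ∩ B| = 6 — true.
(d) site A: |A| = 7, |A ∩ B| = 7; needs A ⊆ B, i.e. every element of A is in B (|A ∖ B| = 0) — true.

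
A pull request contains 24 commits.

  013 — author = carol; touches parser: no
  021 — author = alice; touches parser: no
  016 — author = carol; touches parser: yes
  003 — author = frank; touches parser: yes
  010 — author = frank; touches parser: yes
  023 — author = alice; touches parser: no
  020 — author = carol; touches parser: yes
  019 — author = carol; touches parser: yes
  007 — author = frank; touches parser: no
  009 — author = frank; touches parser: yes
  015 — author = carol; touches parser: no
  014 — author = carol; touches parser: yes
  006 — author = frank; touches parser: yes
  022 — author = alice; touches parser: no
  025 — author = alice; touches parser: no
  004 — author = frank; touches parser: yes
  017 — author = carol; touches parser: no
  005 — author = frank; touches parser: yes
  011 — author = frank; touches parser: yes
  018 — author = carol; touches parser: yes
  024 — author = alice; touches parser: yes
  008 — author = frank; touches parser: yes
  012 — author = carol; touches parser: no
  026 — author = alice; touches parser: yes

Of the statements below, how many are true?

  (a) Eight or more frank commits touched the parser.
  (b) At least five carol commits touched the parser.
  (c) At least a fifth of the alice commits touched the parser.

3

(a) frank: |A| = 9, |A ∩ B| = 8; needs |A ∩ B| ≥ 8 — true.
(b) carol: |A| = 9, |A ∩ B| = 5; needs |A ∩ B| ≥ 5 — true.
(c) alice: |A| = 6, |A ∩ B| = 2; needs |A ∩ B| / |A| ≥ 1/5 — true.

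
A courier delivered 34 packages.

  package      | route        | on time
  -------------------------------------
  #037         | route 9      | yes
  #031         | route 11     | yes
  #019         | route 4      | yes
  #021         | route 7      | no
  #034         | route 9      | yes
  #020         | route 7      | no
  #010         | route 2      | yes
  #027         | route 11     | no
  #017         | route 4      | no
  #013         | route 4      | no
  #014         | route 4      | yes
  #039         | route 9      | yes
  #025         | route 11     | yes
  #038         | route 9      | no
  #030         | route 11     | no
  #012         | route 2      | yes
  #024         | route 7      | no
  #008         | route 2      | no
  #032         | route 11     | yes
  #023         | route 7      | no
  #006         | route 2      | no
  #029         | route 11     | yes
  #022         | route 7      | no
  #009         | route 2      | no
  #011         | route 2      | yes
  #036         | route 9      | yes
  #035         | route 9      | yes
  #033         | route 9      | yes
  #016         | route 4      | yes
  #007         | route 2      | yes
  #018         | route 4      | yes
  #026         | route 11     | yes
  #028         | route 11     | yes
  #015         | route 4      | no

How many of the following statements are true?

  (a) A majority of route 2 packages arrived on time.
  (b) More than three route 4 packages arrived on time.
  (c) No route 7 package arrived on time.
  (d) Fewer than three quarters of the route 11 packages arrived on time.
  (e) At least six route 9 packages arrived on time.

(a) route 2: |A| = 7, |A ∩ B| = 4; needs |A ∩ B| > |A ∖ B| — true.
(b) route 4: |A| = 7, |A ∩ B| = 4; needs |A ∩ B| > 3 — true.
(c) route 7: |A| = 5, |A ∩ B| = 0; needs A ∩ B = ∅ (|A ∩ B| = 0) — true.
(d) route 11: |A| = 8, |A ∩ B| = 6; needs |A ∩ B| / |A| < 3/4 — false.
(e) route 9: |A| = 7, |A ∩ B| = 6; needs |A ∩ B| ≥ 6 — true.

4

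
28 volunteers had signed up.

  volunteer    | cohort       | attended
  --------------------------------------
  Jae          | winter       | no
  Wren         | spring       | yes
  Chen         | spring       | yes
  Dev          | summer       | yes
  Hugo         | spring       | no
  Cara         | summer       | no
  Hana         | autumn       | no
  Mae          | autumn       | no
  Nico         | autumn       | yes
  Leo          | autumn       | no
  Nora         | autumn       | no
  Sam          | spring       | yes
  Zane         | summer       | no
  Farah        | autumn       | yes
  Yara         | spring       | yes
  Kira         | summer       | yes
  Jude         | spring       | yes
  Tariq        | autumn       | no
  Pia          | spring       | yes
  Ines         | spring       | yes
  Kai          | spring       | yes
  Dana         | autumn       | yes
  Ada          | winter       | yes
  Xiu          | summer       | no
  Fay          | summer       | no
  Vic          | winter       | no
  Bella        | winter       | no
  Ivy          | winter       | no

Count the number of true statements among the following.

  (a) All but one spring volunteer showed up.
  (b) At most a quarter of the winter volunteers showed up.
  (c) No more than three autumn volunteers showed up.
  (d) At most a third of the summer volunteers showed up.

(a) spring: |A| = 9, |A ∩ B| = 8; needs |A ∖ B| = 1 — true.
(b) winter: |A| = 5, |A ∩ B| = 1; needs |A ∩ B| / |A| ≤ 1/4 — true.
(c) autumn: |A| = 8, |A ∩ B| = 3; needs |A ∩ B| ≤ 3 — true.
(d) summer: |A| = 6, |A ∩ B| = 2; needs |A ∩ B| / |A| ≤ 1/3 — true.

4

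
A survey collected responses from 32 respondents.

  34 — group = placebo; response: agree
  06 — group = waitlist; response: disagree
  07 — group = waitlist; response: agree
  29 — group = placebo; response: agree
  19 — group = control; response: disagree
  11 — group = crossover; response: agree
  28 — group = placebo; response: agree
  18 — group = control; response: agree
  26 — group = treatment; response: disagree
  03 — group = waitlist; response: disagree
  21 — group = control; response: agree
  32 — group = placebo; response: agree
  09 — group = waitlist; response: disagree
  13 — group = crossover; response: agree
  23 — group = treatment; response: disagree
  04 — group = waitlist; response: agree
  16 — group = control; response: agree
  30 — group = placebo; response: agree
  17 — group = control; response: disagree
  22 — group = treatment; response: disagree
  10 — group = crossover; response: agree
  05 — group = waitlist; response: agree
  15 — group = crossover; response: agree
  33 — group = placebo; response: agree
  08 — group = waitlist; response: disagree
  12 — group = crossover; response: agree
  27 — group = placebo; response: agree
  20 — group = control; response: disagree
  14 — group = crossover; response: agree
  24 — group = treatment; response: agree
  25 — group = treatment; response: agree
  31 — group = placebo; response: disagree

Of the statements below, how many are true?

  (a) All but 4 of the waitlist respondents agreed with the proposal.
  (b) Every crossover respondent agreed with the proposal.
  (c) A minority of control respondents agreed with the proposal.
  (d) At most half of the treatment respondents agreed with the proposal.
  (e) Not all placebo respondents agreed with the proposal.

(a) waitlist: |A| = 7, |A ∩ B| = 3; needs |A ∖ B| = 4 — true.
(b) crossover: |A| = 6, |A ∩ B| = 6; needs A ⊆ B, i.e. every element of A is in B (|A ∖ B| = 0) — true.
(c) control: |A| = 6, |A ∩ B| = 3; needs |A ∩ B| < |A ∖ B| — false.
(d) treatment: |A| = 5, |A ∩ B| = 2; needs |A ∩ B| ≤ |A ∖ B| — true.
(e) placebo: |A| = 8, |A ∩ B| = 7; needs A ⊄ B (|A ∖ B| ≥ 1) — true.

4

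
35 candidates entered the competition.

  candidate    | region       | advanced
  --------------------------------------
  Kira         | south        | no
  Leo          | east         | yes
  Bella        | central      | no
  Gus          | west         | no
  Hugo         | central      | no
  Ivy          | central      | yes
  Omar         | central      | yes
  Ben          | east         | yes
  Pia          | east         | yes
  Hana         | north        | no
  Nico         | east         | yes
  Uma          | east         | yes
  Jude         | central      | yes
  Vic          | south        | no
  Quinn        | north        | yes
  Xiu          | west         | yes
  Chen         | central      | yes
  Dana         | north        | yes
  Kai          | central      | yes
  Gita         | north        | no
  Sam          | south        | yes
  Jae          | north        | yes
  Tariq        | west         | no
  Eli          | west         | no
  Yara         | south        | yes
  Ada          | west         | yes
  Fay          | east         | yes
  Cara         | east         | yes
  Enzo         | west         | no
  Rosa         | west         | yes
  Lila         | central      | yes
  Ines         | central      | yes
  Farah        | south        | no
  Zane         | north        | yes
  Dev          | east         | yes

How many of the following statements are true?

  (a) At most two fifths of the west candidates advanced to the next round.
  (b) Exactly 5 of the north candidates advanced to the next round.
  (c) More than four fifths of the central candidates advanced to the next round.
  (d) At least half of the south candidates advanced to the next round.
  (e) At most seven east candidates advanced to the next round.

0

(a) west: |A| = 7, |A ∩ B| = 3; needs |A ∩ B| / |A| ≤ 2/5 — false.
(b) north: |A| = 6, |A ∩ B| = 4; needs |A ∩ B| = 5 — false.
(c) central: |A| = 9, |A ∩ B| = 7; needs |A ∩ B| / |A| > 4/5 — false.
(d) south: |A| = 5, |A ∩ B| = 2; needs |A ∩ B| ≥ |A ∖ B| — false.
(e) east: |A| = 8, |A ∩ B| = 8; needs |A ∩ B| ≤ 7 — false.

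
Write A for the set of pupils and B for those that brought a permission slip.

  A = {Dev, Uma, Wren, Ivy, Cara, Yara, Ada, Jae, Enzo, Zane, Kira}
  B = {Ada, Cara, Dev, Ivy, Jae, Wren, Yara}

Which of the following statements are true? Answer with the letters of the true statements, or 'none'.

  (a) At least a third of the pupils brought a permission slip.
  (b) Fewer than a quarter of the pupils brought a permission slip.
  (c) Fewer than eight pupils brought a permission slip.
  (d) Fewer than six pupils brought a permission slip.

|A| = 11, |A ∩ B| = 7, |A ∖ B| = 4.
(a) |A ∩ B| / |A| ≥ 1/3: holds.
(b) |A ∩ B| / |A| < 1/4: fails.
(c) |A ∩ B| < 8: holds.
(d) |A ∩ B| < 6: fails.

(a), (c)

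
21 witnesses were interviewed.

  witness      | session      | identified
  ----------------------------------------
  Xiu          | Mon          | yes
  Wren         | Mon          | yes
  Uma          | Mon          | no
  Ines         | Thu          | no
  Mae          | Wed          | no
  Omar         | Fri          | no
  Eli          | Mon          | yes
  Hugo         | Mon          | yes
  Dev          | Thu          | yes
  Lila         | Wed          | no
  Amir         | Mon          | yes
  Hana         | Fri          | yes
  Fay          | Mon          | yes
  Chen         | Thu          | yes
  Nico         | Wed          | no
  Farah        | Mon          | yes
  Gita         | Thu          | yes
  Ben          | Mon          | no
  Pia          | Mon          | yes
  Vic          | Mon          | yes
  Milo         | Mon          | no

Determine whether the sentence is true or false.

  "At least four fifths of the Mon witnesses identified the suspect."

Truth condition: |A ∩ B| / |A| ≥ 4/5.
A (the restrictor) = {Xiu, Wren, Uma, Eli, Hugo, Amir, Fay, Farah, Ben, Pia, Vic, Milo}, |A| = 12.
A ∩ B = {Xiu, Wren, Eli, Hugo, Amir, Fay, Farah, Pia, Vic}, so |A ∩ B| = 9.
A ∖ B = {Uma, Ben, Milo}, so |A ∖ B| = 3.
|A ∩ B|/|A| = 9/12, so the statement is false.

False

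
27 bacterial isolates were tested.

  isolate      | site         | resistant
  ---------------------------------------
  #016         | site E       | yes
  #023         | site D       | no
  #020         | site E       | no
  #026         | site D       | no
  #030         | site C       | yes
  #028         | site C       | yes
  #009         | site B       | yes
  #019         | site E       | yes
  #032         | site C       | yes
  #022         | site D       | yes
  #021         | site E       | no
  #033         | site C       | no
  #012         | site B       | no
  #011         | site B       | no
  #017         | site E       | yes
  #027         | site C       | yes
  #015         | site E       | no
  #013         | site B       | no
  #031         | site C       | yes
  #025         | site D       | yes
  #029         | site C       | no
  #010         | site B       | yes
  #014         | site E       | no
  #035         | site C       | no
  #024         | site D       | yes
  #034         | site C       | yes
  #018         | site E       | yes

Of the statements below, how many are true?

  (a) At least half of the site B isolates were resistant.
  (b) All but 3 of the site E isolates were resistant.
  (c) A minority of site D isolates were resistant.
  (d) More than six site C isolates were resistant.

0

(a) site B: |A| = 5, |A ∩ B| = 2; needs |A ∩ B| ≥ |A ∖ B| — false.
(b) site E: |A| = 8, |A ∩ B| = 4; needs |A ∖ B| = 3 — false.
(c) site D: |A| = 5, |A ∩ B| = 3; needs |A ∩ B| < |A ∖ B| — false.
(d) site C: |A| = 9, |A ∩ B| = 6; needs |A ∩ B| > 6 — false.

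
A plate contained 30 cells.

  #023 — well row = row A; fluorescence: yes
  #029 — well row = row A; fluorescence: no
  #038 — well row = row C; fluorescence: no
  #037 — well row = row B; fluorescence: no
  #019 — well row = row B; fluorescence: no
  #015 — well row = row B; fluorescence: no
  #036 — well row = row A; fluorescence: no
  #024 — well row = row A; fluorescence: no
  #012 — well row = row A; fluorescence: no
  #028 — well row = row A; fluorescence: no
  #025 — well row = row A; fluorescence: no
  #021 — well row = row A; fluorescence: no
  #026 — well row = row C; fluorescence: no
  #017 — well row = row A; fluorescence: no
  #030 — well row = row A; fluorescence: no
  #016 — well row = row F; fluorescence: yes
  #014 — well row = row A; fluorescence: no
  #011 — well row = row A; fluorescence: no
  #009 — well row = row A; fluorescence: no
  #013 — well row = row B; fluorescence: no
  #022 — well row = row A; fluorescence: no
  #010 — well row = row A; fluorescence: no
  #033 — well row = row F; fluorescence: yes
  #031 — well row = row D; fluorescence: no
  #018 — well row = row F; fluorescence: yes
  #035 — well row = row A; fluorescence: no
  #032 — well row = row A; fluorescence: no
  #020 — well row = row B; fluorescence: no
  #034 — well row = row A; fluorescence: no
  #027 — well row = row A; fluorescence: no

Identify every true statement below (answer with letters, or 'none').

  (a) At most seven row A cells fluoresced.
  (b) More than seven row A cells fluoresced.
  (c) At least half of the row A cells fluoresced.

|A| = 19, |A ∩ B| = 1, |A ∖ B| = 18.
(a) |A ∩ B| ≤ 7: holds.
(b) |A ∩ B| > 7: fails.
(c) |A ∩ B| ≥ |A ∖ B|: fails.

(a)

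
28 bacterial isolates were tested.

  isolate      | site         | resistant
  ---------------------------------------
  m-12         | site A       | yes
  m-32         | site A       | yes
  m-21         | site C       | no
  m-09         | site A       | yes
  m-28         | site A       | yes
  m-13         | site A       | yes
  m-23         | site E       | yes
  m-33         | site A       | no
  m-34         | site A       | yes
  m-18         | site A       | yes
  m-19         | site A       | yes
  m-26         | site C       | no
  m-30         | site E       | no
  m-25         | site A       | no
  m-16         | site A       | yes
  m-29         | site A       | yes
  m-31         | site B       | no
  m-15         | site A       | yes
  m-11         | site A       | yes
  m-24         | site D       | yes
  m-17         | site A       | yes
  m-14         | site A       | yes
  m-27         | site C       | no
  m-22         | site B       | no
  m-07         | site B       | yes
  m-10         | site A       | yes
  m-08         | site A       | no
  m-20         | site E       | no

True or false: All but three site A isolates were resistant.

Truth condition: |A ∖ B| = 3.
|A| = 18, |A ∩ B| = 15, |A ∖ B| = 3.
|A ∖ B| = 3, so the statement is true.

True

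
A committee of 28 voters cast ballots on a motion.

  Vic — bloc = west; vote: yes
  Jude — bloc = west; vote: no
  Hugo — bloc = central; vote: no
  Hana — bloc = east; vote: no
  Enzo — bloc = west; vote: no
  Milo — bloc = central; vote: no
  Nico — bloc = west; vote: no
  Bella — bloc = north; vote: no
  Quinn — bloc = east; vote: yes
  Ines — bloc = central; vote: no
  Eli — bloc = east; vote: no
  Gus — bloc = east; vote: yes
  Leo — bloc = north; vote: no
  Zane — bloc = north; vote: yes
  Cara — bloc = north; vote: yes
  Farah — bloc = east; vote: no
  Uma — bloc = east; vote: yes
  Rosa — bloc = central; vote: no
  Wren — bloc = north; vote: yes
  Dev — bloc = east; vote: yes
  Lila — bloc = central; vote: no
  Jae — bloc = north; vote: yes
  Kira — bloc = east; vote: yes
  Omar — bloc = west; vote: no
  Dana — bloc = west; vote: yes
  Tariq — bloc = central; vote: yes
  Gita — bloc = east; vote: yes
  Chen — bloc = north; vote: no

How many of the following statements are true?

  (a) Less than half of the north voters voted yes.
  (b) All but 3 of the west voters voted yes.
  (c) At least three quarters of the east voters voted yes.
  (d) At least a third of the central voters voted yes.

0

(a) north: |A| = 7, |A ∩ B| = 4; needs |A ∩ B| < |A ∖ B| — false.
(b) west: |A| = 6, |A ∩ B| = 2; needs |A ∖ B| = 3 — false.
(c) east: |A| = 9, |A ∩ B| = 6; needs |A ∩ B| / |A| ≥ 3/4 — false.
(d) central: |A| = 6, |A ∩ B| = 1; needs |A ∩ B| / |A| ≥ 1/3 — false.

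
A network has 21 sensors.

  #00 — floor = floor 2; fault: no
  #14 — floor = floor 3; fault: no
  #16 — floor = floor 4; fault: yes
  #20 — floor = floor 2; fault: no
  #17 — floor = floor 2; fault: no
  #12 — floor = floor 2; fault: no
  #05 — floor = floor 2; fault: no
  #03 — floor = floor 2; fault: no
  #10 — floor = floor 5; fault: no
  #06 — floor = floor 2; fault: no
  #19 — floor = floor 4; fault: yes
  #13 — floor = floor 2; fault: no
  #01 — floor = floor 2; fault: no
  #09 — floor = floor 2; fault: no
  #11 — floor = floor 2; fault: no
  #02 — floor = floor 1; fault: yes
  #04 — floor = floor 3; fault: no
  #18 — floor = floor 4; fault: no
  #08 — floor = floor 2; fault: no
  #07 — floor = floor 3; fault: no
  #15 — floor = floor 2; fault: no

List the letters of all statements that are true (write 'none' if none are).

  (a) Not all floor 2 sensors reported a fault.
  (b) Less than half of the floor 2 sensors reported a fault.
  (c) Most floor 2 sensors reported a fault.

(a), (b)

|A| = 13, |A ∩ B| = 0, |A ∖ B| = 13.
(a) A ⊄ B (|A ∖ B| ≥ 1): holds.
(b) |A ∩ B| < |A ∖ B|: holds.
(c) |A ∩ B| > |A ∖ B|: fails.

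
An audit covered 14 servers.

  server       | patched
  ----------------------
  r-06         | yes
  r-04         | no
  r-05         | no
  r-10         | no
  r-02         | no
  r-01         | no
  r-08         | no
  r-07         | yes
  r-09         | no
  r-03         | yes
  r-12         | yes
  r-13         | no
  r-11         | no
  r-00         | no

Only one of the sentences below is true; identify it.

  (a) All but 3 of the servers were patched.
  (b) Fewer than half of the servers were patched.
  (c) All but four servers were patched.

|A| = 14, |A ∩ B| = 4, |A ∖ B| = 10.
(a) requires |A ∖ B| = 3: false.
(b) requires |A ∩ B| < |A ∖ B|: true.
(c) requires |A ∖ B| = 4: false.

(b)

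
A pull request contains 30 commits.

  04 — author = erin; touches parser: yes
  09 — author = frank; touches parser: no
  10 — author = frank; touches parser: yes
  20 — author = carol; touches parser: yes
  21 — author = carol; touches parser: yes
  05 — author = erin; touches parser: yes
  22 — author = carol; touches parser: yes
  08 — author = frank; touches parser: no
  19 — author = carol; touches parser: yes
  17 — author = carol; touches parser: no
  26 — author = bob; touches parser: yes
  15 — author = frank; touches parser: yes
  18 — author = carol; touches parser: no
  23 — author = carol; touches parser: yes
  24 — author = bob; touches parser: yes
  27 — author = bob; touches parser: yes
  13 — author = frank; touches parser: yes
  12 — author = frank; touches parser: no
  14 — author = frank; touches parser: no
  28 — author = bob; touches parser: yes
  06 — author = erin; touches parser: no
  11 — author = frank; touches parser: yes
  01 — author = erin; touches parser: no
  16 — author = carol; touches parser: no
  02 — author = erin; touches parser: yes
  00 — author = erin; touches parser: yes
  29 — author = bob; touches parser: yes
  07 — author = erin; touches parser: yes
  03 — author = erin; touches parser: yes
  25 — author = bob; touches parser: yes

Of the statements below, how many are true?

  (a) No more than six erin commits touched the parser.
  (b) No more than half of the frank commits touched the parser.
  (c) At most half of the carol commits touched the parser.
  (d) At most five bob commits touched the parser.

(a) erin: |A| = 8, |A ∩ B| = 6; needs |A ∩ B| ≤ 6 — true.
(b) frank: |A| = 8, |A ∩ B| = 4; needs |A ∩ B| ≤ |A ∖ B| — true.
(c) carol: |A| = 8, |A ∩ B| = 5; needs |A ∩ B| ≤ |A ∖ B| — false.
(d) bob: |A| = 6, |A ∩ B| = 6; needs |A ∩ B| ≤ 5 — false.

2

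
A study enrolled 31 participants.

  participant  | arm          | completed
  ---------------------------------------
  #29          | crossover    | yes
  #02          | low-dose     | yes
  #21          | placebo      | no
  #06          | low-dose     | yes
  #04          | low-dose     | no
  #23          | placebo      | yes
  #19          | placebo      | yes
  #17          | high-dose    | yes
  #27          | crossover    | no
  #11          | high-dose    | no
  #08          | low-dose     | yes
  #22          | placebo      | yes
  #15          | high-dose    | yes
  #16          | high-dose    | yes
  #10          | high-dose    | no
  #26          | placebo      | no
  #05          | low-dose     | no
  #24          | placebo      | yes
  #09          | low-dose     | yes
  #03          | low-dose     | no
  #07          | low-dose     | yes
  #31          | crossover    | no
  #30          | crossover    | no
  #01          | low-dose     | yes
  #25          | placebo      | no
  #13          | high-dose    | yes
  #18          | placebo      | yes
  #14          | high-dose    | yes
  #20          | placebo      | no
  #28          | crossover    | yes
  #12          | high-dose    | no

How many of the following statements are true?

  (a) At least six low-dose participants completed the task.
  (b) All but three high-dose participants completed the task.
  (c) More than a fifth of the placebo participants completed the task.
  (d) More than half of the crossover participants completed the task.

(a) low-dose: |A| = 9, |A ∩ B| = 6; needs |A ∩ B| ≥ 6 — true.
(b) high-dose: |A| = 8, |A ∩ B| = 5; needs |A ∖ B| = 3 — true.
(c) placebo: |A| = 9, |A ∩ B| = 5; needs |A ∩ B| / |A| > 1/5 — true.
(d) crossover: |A| = 5, |A ∩ B| = 2; needs |A ∩ B| > |A ∖ B| — false.

3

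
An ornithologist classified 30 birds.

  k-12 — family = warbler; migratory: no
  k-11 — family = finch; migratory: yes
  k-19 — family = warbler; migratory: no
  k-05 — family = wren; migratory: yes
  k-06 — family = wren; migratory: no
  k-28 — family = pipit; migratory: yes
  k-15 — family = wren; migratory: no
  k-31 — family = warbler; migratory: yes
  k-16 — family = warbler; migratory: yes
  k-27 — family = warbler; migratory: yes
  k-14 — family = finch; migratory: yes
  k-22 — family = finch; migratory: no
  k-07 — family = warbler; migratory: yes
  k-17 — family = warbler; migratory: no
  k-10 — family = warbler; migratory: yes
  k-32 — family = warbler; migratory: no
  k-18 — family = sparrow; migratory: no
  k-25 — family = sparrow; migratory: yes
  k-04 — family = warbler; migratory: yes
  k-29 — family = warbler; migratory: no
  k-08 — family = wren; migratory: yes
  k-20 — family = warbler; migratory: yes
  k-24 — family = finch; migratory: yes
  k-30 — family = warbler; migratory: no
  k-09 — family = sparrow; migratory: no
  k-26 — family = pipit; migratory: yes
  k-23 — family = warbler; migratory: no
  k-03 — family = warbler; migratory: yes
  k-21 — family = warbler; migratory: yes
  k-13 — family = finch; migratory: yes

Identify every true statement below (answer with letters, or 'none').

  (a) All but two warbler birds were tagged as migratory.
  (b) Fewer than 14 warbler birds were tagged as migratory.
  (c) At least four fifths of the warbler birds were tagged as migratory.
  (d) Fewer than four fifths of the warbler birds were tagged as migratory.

|A| = 16, |A ∩ B| = 9, |A ∖ B| = 7.
(a) |A ∖ B| = 2: fails.
(b) |A ∩ B| < 14: holds.
(c) |A ∩ B| / |A| ≥ 4/5: fails.
(d) |A ∩ B| / |A| < 4/5: holds.

(b), (d)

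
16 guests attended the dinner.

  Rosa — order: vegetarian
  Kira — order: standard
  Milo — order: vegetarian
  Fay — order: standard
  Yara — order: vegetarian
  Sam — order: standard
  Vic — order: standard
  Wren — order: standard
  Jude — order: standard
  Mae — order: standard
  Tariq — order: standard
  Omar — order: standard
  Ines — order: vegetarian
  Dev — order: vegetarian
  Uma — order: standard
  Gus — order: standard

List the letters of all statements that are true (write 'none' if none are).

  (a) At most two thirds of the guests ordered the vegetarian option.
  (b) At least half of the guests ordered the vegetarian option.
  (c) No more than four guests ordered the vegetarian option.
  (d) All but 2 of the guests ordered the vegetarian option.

(a)

|A| = 16, |A ∩ B| = 5, |A ∖ B| = 11.
(a) |A ∩ B| / |A| ≤ 2/3: holds.
(b) |A ∩ B| ≥ |A ∖ B|: fails.
(c) |A ∩ B| ≤ 4: fails.
(d) |A ∖ B| = 2: fails.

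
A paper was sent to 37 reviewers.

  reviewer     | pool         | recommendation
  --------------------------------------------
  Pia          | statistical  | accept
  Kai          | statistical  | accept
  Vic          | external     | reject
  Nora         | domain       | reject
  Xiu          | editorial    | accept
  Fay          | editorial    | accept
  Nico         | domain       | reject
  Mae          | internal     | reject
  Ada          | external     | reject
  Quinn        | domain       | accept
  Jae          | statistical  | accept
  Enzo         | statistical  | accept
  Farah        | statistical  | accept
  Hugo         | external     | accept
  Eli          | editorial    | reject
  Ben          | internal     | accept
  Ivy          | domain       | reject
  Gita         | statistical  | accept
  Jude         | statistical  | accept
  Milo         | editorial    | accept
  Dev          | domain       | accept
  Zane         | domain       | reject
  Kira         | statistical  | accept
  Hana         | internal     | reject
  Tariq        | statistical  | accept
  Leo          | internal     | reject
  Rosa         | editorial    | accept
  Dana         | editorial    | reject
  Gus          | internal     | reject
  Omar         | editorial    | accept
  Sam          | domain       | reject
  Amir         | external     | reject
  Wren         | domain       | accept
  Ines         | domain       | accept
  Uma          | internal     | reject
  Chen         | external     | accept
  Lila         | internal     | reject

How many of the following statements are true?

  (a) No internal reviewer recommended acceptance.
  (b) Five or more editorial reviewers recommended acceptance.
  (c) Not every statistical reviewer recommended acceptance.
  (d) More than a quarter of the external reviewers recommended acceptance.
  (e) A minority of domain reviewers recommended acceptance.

(a) internal: |A| = 7, |A ∩ B| = 1; needs A ∩ B = ∅ (|A ∩ B| = 0) — false.
(b) editorial: |A| = 7, |A ∩ B| = 5; needs |A ∩ B| ≥ 5 — true.
(c) statistical: |A| = 9, |A ∩ B| = 9; needs A ⊄ B (|A ∖ B| ≥ 1) — false.
(d) external: |A| = 5, |A ∩ B| = 2; needs |A ∩ B| / |A| > 1/4 — true.
(e) domain: |A| = 9, |A ∩ B| = 4; needs |A ∩ B| < |A ∖ B| — true.

3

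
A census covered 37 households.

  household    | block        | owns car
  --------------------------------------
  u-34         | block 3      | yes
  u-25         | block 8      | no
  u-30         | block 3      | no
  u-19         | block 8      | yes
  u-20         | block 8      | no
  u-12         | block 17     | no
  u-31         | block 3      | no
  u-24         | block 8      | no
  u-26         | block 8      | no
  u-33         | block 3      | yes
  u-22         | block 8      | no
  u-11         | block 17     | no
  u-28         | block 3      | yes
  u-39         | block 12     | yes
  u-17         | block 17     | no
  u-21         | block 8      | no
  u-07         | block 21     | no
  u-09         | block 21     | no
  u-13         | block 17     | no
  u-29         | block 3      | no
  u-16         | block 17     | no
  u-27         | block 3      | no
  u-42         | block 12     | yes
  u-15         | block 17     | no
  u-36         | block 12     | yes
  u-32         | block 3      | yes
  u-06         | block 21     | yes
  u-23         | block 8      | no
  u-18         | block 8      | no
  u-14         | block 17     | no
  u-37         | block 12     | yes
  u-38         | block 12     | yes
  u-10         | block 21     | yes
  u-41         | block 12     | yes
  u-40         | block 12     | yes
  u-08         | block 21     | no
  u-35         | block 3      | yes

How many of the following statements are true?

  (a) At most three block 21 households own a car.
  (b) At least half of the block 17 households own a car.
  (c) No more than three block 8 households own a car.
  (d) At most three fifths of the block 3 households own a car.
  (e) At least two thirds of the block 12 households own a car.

(a) block 21: |A| = 5, |A ∩ B| = 2; needs |A ∩ B| ≤ 3 — true.
(b) block 17: |A| = 7, |A ∩ B| = 0; needs |A ∩ B| ≥ |A ∖ B| — false.
(c) block 8: |A| = 9, |A ∩ B| = 1; needs |A ∩ B| ≤ 3 — true.
(d) block 3: |A| = 9, |A ∩ B| = 5; needs |A ∩ B| / |A| ≤ 3/5 — true.
(e) block 12: |A| = 7, |A ∩ B| = 7; needs |A ∩ B| / |A| ≥ 2/3 — true.

4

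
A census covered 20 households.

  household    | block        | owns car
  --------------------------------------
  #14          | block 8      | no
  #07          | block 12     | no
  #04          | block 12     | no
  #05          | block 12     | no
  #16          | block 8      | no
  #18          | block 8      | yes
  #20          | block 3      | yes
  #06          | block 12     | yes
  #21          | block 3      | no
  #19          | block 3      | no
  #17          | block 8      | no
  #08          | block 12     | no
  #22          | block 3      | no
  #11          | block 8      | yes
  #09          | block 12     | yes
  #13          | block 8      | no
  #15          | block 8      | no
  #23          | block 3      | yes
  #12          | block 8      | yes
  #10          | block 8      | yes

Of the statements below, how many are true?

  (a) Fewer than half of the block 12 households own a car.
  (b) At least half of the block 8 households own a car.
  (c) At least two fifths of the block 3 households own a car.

(a) block 12: |A| = 6, |A ∩ B| = 2; needs |A ∩ B| < |A ∖ B| — true.
(b) block 8: |A| = 9, |A ∩ B| = 4; needs |A ∩ B| ≥ |A ∖ B| — false.
(c) block 3: |A| = 5, |A ∩ B| = 2; needs |A ∩ B| / |A| ≥ 2/5 — true.

2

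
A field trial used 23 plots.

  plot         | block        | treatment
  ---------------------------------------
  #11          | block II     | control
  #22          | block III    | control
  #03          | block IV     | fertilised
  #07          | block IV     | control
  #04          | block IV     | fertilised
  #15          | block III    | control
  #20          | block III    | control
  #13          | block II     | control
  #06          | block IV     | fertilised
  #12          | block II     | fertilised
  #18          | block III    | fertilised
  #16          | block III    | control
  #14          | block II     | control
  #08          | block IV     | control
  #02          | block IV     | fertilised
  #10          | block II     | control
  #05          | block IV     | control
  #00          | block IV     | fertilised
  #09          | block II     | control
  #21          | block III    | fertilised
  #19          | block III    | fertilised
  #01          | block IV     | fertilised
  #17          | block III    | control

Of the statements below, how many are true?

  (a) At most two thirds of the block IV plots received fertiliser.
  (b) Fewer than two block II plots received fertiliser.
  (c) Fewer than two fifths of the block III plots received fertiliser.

(a) block IV: |A| = 9, |A ∩ B| = 6; needs |A ∩ B| / |A| ≤ 2/3 — true.
(b) block II: |A| = 6, |A ∩ B| = 1; needs |A ∩ B| < 2 — true.
(c) block III: |A| = 8, |A ∩ B| = 3; needs |A ∩ B| / |A| < 2/5 — true.

3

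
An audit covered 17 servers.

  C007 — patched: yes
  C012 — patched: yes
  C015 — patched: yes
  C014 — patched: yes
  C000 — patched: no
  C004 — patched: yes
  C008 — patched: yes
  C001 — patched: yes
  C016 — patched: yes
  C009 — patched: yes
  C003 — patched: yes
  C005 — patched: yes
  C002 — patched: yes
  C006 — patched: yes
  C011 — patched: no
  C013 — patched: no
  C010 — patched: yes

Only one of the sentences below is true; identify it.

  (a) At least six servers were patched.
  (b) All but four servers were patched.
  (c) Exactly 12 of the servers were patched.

|A| = 17, |A ∩ B| = 14, |A ∖ B| = 3.
(a) requires |A ∩ B| ≥ 6: true.
(b) requires |A ∖ B| = 4: false.
(c) requires |A ∩ B| = 12: false.

(a)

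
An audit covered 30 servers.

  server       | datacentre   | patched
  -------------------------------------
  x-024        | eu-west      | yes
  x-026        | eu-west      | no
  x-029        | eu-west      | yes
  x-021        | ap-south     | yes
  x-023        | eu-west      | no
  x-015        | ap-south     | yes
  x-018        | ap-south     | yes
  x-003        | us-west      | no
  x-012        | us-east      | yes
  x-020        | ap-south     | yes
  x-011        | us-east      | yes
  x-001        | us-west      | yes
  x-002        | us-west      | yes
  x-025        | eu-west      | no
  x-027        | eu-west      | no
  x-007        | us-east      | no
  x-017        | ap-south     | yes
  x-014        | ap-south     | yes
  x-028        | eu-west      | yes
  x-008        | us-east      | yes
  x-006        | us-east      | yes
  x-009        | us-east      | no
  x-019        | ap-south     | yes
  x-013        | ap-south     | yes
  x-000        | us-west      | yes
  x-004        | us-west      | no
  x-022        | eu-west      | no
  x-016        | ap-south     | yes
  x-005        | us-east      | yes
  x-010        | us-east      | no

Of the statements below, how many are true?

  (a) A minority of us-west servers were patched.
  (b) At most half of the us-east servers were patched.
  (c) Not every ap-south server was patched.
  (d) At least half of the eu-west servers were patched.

(a) us-west: |A| = 5, |A ∩ B| = 3; needs |A ∩ B| < |A ∖ B| — false.
(b) us-east: |A| = 8, |A ∩ B| = 5; needs |A ∩ B| ≤ |A ∖ B| — false.
(c) ap-south: |A| = 9, |A ∩ B| = 9; needs A ⊄ B (|A ∖ B| ≥ 1) — false.
(d) eu-west: |A| = 8, |A ∩ B| = 3; needs |A ∩ B| ≥ |A ∖ B| — false.

0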